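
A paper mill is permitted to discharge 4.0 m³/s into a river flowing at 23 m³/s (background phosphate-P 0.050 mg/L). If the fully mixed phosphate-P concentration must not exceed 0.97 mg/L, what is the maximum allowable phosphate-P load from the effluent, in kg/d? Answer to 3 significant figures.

Mass balance at the limit: 23.00·0.05000 + 4.000·Cₑ = 27.00·0.97 → Cₑ = 6.260 mg/L.
Load = 4.000 m³/s × 6.260 g/m³ × 86 400 s/d = 2163 kg/d.

2160 kg/d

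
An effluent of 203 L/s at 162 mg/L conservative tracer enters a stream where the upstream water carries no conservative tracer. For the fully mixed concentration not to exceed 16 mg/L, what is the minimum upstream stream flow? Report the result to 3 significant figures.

Set C_mix = 16: (Q·0 + 203.0·162.0) / (Q + 203.0) = 16
→ Q = 203.0·(162.0 − 16)/(16 − 0) = 1852 L/s.

1850 L/s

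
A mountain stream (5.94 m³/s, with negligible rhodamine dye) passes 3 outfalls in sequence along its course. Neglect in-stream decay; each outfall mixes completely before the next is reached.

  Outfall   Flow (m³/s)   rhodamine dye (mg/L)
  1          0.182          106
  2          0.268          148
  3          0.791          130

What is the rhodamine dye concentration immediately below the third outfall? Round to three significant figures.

Below outfall 1: Q → 6.122 m³/s, C = (5.940·0 + 0.1820·106.0)/6.122 = 3.151 mg/L.
Below outfall 2: Q → 6.390 m³/s, C = (6.122·3.151 + 0.2680·148.0)/6.390 = 9.226 mg/L.
Below outfall 3: Q → 7.181 m³/s, C = (6.390·9.226 + 0.7910·130.0)/7.181 = 22.53 mg/L.

22.5 mg/L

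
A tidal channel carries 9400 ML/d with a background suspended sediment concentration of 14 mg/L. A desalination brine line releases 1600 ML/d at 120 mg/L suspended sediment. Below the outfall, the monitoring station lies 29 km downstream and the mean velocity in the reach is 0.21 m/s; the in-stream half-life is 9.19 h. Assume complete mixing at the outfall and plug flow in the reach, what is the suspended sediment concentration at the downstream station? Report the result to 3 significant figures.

Flow-weighted average: C = (9400·14.00 + 1600·120.0) / 11000 = 323600/11000 = 29.42 mg/L.
Travel time t = 29·1000 / 0.21 = 138100 s = 38.36 h.
Half-life 9.19 h → k = ln 2 / 9.19 = 0.07542 h⁻¹ = 1.810 d⁻¹.
After decay, C = 29.42 × e^(−kt) = 29.42 × 0.05540 = 1.630 mg/L.

1.63 mg/L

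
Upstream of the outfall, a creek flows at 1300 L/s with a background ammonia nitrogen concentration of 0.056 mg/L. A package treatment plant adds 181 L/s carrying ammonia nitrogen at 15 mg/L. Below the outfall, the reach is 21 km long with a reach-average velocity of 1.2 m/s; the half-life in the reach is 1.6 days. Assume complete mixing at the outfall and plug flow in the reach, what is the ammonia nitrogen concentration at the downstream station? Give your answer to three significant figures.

1.72 mg/L

Conservation of mass: C = (1300·0.05600 + 181.0·15.00) / 1481 = 2788/1481 = 1.882 mg/L.
Travel time t = 21·1000 / 1.2 = 17500 s = 4.861 h.
Half-life 1.6 d → k = ln 2 / 1.6 = 0.4332 d⁻¹.
Applying C = C₀e^(−kt): 1.882 × 0.9160 = 1.724 mg/L.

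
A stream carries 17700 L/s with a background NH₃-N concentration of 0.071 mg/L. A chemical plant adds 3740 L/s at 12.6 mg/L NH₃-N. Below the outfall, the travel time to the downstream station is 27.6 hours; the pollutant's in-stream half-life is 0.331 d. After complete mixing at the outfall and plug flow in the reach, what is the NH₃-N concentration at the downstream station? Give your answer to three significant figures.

Conservation of mass: C = (17700·0.07100 + 3740·12.60) / 21440 = 48380/21440 = 2.257 mg/L.
Half-life 0.331 d → k = ln 2 / 0.331 = 2.094 d⁻¹.
First-order decay: C = 2.257·exp(−k·t) = 2.257·0.08998 = 0.2030 mg/L.

0.203 mg/L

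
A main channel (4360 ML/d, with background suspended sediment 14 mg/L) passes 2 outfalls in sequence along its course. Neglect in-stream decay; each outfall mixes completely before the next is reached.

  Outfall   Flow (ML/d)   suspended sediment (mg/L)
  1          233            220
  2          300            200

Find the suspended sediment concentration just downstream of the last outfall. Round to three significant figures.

35.2 mg/L

Outfall 1: combined Q = 4593 ML/d; C = (4360·14.00 + 233.0·220.0)/4593 = 24.45 mg/L.
Outfall 2: combined Q = 4893 ML/d; C = (4593·24.45 + 300.0·200.0)/4893 = 35.21 mg/L.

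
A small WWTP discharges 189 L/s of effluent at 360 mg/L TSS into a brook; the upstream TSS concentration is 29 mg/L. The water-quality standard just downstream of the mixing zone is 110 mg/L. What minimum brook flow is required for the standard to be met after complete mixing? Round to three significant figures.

583 L/s

Set C_mix = 110: (Q·29.00 + 189.0·360.0) / (Q + 189.0) = 110
→ Q = 189.0·(360.0 − 110)/(110 − 29.00) = 583.3 L/s.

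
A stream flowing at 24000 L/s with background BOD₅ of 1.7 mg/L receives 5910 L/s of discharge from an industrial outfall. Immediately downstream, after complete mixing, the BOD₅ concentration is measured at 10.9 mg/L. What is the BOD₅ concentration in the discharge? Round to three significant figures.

Mass balance: 24000·1.700 + 5910·Cₑ = 29910·10.90
→ Cₑ = (29910·10.90 − 24000·1.700) / 5910 = 48.26 mg/L.

48.3 mg/L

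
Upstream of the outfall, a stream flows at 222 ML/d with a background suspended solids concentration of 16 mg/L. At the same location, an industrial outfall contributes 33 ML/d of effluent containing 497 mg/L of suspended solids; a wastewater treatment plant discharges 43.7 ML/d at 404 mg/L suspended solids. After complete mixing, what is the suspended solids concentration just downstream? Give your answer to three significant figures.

Mixed concentration C = ΣQC/ΣQ = (222.0·16.00 + 33.00·497.0 + 43.70·404.0) / 298.7 = 37610/298.7 = 125.9 mg/L.

126 mg/L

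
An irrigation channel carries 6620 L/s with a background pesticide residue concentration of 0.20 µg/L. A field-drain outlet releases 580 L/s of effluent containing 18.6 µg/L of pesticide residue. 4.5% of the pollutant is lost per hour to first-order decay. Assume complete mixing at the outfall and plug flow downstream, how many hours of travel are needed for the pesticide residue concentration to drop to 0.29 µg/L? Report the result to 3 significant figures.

Mass balance: C = (6620·0.2000 + 580.0·18.60) / 7200 = 12110/7200 = 1.682 µg/L.
4.5%/h lost → k = −ln(1 − 0.045) = 0.04604 h⁻¹.
1.682·exp(−k·t) = 0.29 → t = ln(1.682/0.29)/k = 137500 s = 38.18 h.

38.2 h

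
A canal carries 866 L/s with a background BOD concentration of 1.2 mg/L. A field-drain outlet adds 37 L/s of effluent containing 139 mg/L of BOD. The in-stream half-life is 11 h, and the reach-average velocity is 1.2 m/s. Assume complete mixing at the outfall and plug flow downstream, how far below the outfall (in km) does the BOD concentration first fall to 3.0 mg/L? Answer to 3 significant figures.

56.6 km

After mixing, C = (866.0·1.200 + 37.00·139.0) / 903.0 = 6182/903.0 = 6.846 mg/L.
Half-life 11 h → k = ln 2 / 11 = 0.06301 h⁻¹ = 1.512 d⁻¹.
Set 6.846·exp(−k·t) = 3.0 → t = ln(6.846/3.0)/k = 47140 s = 13.09 h.
Distance = v·t = 1.2·47140 = 56570 m = 56.57 km.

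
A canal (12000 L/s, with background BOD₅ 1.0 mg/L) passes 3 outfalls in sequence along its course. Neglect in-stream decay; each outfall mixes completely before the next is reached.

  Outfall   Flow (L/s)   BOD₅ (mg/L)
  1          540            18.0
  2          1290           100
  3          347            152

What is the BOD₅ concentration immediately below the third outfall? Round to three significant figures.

14.4 mg/L

After outfall 1: Q = 12000 + 540.0 = 12540 L/s; C = (12000·1.000 + 540.0·18.00)/12540 = 1.732 mg/L.
After outfall 2: Q = 12540 + 1290 = 13830 L/s; C = (12540·1.732 + 1290·100.0)/13830 = 10.90 mg/L.
After outfall 3: Q = 13830 + 347.0 = 14180 L/s; C = (13830·10.90 + 347.0·152.0)/14180 = 14.35 mg/L.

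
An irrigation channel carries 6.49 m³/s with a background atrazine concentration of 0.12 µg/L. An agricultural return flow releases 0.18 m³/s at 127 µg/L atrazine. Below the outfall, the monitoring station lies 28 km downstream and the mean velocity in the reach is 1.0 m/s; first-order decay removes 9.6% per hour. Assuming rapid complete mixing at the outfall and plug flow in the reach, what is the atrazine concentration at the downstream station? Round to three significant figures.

Conservation of mass: C = (6.490·0.1200 + 0.1800·127.0) / 6.670 = 23.64/6.670 = 3.544 µg/L.
Travel time t = 28·1000 / 1.0 = 28000 s = 7.778 h.
9.6%/h lost → k = −ln(1 − 0.096) = 0.1009 h⁻¹.
Applying C = C₀e^(−kt): 3.544 × 0.4561 = 1.617 µg/L.

1.62 µg/L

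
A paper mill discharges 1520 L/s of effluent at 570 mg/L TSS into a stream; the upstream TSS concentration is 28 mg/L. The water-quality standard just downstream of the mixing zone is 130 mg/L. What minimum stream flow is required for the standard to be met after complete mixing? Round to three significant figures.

6560 L/s

Set C_mix = 130: (Q·28.00 + 1520·570.0) / (Q + 1520) = 130
→ Q = 1520·(570.0 − 130)/(130 − 28.00) = 6557 L/s.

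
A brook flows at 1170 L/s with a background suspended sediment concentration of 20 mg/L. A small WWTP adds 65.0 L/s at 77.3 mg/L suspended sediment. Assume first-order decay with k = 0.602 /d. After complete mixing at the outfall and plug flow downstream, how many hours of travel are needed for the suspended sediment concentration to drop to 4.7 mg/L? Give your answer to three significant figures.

After mixing, C = (1170·20.00 + 65.00·77.30) / 1235 = 28420/1235 = 23.02 mg/L.
23.02·exp(−k·t) = 4.7 → t = ln(23.02/4.7)/k = 228000 s = 63.33 h.

63.3 h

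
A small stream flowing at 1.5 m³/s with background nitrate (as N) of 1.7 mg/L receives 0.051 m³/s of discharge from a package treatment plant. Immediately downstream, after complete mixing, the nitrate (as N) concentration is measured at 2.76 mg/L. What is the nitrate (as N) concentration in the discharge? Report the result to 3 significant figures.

Mass balance: 1.500·1.700 + 0.05100·Cₑ = 1.551·2.760
→ Cₑ = (1.551·2.760 − 1.500·1.700) / 0.05100 = 33.94 mg/L.

33.9 mg/L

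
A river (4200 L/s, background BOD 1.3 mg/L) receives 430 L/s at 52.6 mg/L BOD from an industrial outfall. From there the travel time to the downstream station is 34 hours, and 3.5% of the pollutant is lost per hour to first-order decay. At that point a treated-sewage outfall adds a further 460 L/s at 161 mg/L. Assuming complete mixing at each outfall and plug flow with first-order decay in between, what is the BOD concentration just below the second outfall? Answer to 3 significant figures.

16.2 mg/L

Flow-weighted average: C = (4200·1.300 + 430.0·52.60) / 4630 = 28080/4630 = 6.064 mg/L; combined flow 4630 L/s.
3.5%/h lost → k = −ln(1 − 0.035) = 0.03563 h⁻¹.
Decay over the reach: 6.064·exp(−kt) = 6.064·0.2978 = 1.806 mg/L.
Second outfall: C = (4630·1.806 + 460.0·161.0)/5090 = 16.19 mg/L.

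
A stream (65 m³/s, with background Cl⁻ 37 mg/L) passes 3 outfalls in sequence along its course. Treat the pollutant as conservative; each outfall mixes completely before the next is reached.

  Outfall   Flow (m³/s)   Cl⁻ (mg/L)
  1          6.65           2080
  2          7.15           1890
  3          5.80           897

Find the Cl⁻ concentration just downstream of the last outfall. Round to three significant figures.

413 mg/L

Outfall 1: combined Q = 71.65 m³/s; C = (65.00·37.00 + 6.650·2080)/71.65 = 226.6 mg/L.
Outfall 2: combined Q = 78.80 m³/s; C = (71.65·226.6 + 7.150·1890)/78.80 = 377.5 mg/L.
Outfall 3: combined Q = 84.60 m³/s; C = (78.80·377.5 + 5.800·897.0)/84.60 = 413.2 mg/L.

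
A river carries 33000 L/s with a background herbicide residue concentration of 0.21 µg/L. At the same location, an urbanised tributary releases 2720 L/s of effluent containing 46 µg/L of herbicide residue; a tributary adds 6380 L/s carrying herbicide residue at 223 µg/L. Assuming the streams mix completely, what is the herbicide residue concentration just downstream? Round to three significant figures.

Conservation of mass: C = (33000·0.2100 + 2720·46.00 + 6380·223.0) / 42100 = 1555000/42100 = 36.93 µg/L.

36.9 µg/L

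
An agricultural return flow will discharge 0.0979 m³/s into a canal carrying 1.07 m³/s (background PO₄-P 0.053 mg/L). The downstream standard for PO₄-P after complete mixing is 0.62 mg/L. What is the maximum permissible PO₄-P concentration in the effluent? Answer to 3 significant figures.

6.82 mg/L

At the limit, (Qr·Cr + Qe·Cₑ)/(Qr + Qe) = 0.62:
Cₑ = (1.168·0.62 − 1.070·0.05300) / 0.09790 = 6.817 mg/L.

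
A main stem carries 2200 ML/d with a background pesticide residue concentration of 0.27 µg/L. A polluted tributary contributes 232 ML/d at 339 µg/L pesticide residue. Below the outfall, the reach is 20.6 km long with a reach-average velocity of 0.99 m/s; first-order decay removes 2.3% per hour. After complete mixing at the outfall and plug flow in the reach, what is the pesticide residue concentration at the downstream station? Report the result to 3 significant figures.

Conservation of mass: C = (2200·0.2700 + 232.0·339.0) / 2432 = 79240/2432 = 32.58 µg/L.
Travel time t = 20.6·1000 / 0.99 = 20810 s = 5.780 h.
2.3%/h lost → k = −ln(1 − 0.023) = 0.02327 h⁻¹.
Applying C = C₀e^(−kt): 32.58 × 0.8742 = 28.48 µg/L.

28.5 µg/L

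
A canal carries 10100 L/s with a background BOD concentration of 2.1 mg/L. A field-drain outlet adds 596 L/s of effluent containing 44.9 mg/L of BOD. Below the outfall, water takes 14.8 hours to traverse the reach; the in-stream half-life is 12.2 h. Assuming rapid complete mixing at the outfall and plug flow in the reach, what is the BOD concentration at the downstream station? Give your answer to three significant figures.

1.93 mg/L

Mixed concentration C = ΣQC/ΣQ = (10100·2.100 + 596.0·44.90) / 10700 = 47970/10700 = 4.485 mg/L.
Half-life 12.2 h → k = ln 2 / 12.2 = 0.05682 h⁻¹ = 1.364 d⁻¹.
Decay over the reach: 4.485·exp(−kt) = 4.485·0.4313 = 1.934 mg/L.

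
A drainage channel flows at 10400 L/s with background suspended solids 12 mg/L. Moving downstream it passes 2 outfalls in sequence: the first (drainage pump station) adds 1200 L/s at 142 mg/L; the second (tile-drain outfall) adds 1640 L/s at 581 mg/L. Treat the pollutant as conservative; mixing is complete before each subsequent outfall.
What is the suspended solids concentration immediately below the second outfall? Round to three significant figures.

94.3 mg/L

Outfall 1: combined Q = 11600 L/s; C = (10400·12.00 + 1200·142.0)/11600 = 25.45 mg/L.
Outfall 2: combined Q = 13240 L/s; C = (11600·25.45 + 1640·581.0)/13240 = 94.26 mg/L.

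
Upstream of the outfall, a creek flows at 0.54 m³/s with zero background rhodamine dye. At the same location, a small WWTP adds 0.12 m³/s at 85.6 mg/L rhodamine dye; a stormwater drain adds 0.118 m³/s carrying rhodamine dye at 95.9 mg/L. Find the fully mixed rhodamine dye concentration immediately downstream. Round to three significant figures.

Mass balance: C = (0.5400·0 + 0.1200·85.60 + 0.1180·95.90) / 0.7780 = 21.59/0.7780 = 27.75 mg/L.

27.7 mg/L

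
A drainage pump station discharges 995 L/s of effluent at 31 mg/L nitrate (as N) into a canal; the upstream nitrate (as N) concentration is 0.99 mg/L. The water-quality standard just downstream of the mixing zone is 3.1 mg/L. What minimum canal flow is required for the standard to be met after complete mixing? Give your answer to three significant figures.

Set C_mix = 3.1: (Q·0.9900 + 995.0·31.00) / (Q + 995.0) = 3.1
→ Q = 995.0·(31.00 − 3.1)/(3.1 − 0.9900) = 13160 L/s.

13200 L/s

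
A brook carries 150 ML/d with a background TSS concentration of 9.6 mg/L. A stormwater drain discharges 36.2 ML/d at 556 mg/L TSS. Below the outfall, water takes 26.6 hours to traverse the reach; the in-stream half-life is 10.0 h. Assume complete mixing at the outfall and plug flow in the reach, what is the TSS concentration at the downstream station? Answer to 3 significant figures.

Mass balance: C = (150.0·9.600 + 36.20·556.0) / 186.2 = 21570/186.2 = 115.8 mg/L.
Half-life 10.0 h → k = ln 2 / 10.0 = 0.06931 h⁻¹ = 1.664 d⁻¹.
Decay over the reach: 115.8·exp(−kt) = 115.8·0.1582 = 18.33 mg/L.

18.3 mg/L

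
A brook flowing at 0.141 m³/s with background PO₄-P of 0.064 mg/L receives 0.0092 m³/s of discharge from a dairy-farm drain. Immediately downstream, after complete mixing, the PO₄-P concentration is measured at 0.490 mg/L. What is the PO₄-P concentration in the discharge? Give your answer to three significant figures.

Mass balance: 0.1410·0.06400 + 0.009200·Cₑ = 0.1502·0.4900
→ Cₑ = (0.1502·0.4900 − 0.1410·0.06400) / 0.009200 = 7.019 mg/L.

7.02 mg/L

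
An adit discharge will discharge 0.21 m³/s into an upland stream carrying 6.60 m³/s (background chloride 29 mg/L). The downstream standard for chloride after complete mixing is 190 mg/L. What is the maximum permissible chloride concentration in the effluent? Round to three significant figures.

5250 mg/L

At the limit, (Qr·Cr + Qe·Cₑ)/(Qr + Qe) = 190:
Cₑ = (6.810·190 − 6.600·29.00) / 0.2100 = 5250 mg/L.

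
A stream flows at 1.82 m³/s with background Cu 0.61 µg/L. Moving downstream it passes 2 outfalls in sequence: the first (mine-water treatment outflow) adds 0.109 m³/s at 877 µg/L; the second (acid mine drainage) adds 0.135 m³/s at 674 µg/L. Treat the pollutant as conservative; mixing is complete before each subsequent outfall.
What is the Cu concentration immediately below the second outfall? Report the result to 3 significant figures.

90.9 µg/L

Outfall 1: combined Q = 1.929 m³/s; C = (1.820·0.6100 + 0.1090·877.0)/1.929 = 50.13 µg/L.
Outfall 2: combined Q = 2.064 m³/s; C = (1.929·50.13 + 0.1350·674.0)/2.064 = 90.94 µg/L.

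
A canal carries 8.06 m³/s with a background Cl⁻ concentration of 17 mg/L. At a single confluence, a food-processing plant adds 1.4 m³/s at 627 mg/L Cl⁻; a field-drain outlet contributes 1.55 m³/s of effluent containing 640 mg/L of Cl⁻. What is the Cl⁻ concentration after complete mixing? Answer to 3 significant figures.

182 mg/L

Mixed concentration C = ΣQC/ΣQ = (8.060·17.00 + 1.400·627.0 + 1.550·640.0) / 11.01 = 2007/11.01 = 182.3 mg/L.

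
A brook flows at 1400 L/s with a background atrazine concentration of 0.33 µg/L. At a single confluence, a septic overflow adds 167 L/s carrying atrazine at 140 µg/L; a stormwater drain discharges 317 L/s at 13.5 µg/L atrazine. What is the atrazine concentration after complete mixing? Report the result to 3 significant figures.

Flow-weighted average: C = (1400·0.3300 + 167.0·140.0 + 317.0·13.50) / 1884 = 28120/1884 = 14.93 µg/L.

14.9 µg/L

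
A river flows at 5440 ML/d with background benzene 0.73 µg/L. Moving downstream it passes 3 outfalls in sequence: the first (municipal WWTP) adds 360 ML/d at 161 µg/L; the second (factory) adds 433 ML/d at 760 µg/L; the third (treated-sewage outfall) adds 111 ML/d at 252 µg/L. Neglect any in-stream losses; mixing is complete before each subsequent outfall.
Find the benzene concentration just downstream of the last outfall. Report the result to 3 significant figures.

66.0 µg/L

Outfall 1: combined Q = 5800 ML/d; C = (5440·0.7300 + 360.0·161.0)/5800 = 10.68 µg/L.
Outfall 2: combined Q = 6233 ML/d; C = (5800·10.68 + 433.0·760.0)/6233 = 62.73 µg/L.
Outfall 3: combined Q = 6344 ML/d; C = (6233·62.73 + 111.0·252.0)/6344 = 66.04 µg/L.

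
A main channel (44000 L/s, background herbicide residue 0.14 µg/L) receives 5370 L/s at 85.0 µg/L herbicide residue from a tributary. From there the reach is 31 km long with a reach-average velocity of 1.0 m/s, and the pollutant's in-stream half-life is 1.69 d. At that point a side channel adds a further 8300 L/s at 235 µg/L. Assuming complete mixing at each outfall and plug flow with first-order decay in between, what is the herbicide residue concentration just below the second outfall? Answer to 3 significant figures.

40.7 µg/L

Conservation of mass: C = (44000·0.1400 + 5370·85.00) / 49370 = 462600/49370 = 9.370 µg/L; combined flow 49370 L/s.
Travel time t = 31·1000 / 1.0 = 31000 s = 8.611 h.
Half-life 1.69 d → k = ln 2 / 1.69 = 0.4101 d⁻¹.
Decay over the reach: 9.370·exp(−kt) = 9.370·0.8632 = 8.088 µg/L.
At the second outfall, C = (49370·8.088 + 8300·235.0) / (49370 + 8300) = 40.75 µg/L.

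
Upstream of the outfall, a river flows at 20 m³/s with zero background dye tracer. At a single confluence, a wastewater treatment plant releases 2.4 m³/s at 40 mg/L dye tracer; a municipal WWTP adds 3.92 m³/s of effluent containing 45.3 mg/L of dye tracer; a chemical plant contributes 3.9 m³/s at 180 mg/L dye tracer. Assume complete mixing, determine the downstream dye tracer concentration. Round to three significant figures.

Mass balance: C = (20.00·0 + 2.400·40.00 + 3.920·45.30 + 3.900·180.0) / 30.22 = 975.6/30.22 = 32.28 mg/L.

32.3 mg/L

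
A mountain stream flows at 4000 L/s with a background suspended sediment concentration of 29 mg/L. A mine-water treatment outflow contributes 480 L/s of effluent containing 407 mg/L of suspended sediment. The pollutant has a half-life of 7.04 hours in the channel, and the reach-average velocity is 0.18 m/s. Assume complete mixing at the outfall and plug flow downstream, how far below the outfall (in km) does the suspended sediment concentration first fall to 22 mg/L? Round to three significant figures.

Mass balance: C = (4000·29.00 + 480.0·407.0) / 4480 = 311400/4480 = 69.50 mg/L.
Half-life 7.04 h → k = ln 2 / 7.04 = 0.09846 h⁻¹ = 2.363 d⁻¹.
Set 69.50·exp(−k·t) = 22 → t = ln(69.50/22)/k = 42060 s = 11.68 h.
Distance = v·t = 0.18·42060 = 7571 m = 7.571 km.

7.57 km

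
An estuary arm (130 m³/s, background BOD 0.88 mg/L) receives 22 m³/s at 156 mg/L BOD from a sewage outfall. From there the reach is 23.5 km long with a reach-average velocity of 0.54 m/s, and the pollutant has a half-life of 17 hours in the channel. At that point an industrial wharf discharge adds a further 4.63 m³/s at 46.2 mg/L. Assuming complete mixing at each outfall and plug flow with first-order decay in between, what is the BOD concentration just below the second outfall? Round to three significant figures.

15.2 mg/L

After mixing, C = (130.0·0.8800 + 22.00·156.0) / 152.0 = 3546/152.0 = 23.33 mg/L; combined flow 152.0 m³/s.
Travel time t = 23.5·1000 / 0.54 = 43520 s = 12.09 h.
Half-life 17 h → k = ln 2 / 17 = 0.04077 h⁻¹ = 0.9786 d⁻¹.
Applying C = C₀e^(−kt): 23.33 × 0.6109 = 14.25 mg/L.
At the second outfall, C = (152.0·14.25 + 4.630·46.20) / (152.0 + 4.630) = 15.20 mg/L.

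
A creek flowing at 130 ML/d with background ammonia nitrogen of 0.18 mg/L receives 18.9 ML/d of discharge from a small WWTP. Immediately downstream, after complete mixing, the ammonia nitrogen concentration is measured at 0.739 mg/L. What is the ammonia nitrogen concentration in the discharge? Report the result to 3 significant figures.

4.58 mg/L

Mass balance: 130.0·0.1800 + 18.90·Cₑ = 148.9·0.7390
→ Cₑ = (148.9·0.7390 − 130.0·0.1800) / 18.90 = 4.584 mg/L.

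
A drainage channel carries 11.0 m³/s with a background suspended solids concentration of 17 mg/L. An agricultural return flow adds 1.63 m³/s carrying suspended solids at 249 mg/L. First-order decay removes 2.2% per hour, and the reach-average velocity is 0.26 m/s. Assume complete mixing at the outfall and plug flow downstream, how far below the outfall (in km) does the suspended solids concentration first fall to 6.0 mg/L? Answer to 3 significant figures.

After mixing, C = (11.00·17.00 + 1.630·249.0) / 12.63 = 592.9/12.63 = 46.94 mg/L.
2.2%/h lost → k = −ln(1 − 0.022) = 0.02225 h⁻¹.
Set 46.94·exp(−k·t) = 6.0 → t = ln(46.94/6.0)/k = 332900 s = 92.47 h.
Distance = v·t = 0.26·332900 = 86560 m = 86.56 km.

86.6 km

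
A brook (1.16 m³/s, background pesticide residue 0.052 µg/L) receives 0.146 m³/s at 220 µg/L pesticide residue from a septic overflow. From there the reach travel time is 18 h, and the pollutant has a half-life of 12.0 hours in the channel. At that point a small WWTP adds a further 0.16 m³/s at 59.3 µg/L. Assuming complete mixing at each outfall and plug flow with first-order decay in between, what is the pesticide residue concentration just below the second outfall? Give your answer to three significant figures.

Mixed concentration C = ΣQC/ΣQ = (1.160·0.05200 + 0.1460·220.0) / 1.306 = 32.18/1.306 = 24.64 µg/L; combined flow 1.306 m³/s.
Half-life 12.0 h → k = ln 2 / 12.0 = 0.05776 h⁻¹ = 1.386 d⁻¹.
First-order decay: C = 24.64·exp(−k·t) = 24.64·0.3536 = 8.712 µg/L.
Second outfall: C = (1.306·8.712 + 0.1600·59.30)/1.466 = 14.23 µg/L.

14.2 µg/L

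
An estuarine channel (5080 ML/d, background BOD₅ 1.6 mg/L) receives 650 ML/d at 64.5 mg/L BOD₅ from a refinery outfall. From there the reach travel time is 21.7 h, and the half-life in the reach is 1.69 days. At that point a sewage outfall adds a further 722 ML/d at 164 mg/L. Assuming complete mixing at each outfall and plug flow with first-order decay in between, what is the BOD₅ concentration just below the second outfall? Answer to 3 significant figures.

23.7 mg/L

Conservation of mass: C = (5080·1.600 + 650.0·64.50) / 5730 = 50050/5730 = 8.735 mg/L; combined flow 5730 ML/d.
Half-life 1.69 d → k = ln 2 / 1.69 = 0.4101 d⁻¹.
Applying C = C₀e^(−kt): 8.735 × 0.6902 = 6.029 mg/L.
At the second outfall, C = (5730·6.029 + 722.0·164.0) / (5730 + 722.0) = 23.71 mg/L.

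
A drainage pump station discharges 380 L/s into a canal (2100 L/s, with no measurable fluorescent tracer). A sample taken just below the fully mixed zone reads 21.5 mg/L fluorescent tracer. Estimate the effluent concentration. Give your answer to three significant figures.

140 mg/L

Mass balance: 2100·0 + 380.0·Cₑ = 2480·21.50
→ Cₑ = (2480·21.50 − 2100·0) / 380.0 = 140.3 mg/L.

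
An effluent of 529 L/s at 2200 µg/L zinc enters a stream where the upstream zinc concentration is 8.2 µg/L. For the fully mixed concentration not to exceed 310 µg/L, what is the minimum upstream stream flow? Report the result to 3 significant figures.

Set C_mix = 310: (Q·8.200 + 529.0·2200) / (Q + 529.0) = 310
→ Q = 529.0·(2200 − 310)/(310 − 8.200) = 3313 L/s.

3310 L/s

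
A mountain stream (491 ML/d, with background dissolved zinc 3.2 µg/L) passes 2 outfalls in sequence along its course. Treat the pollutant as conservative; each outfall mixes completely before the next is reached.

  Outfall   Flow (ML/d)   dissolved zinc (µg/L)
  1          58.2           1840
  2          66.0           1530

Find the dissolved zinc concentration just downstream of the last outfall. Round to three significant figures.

Below outfall 1: Q → 549.2 ML/d, C = (491.0·3.200 + 58.20·1840)/549.2 = 197.8 µg/L.
Below outfall 2: Q → 615.2 ML/d, C = (549.2·197.8 + 66.00·1530)/615.2 = 340.8 µg/L.

341 µg/L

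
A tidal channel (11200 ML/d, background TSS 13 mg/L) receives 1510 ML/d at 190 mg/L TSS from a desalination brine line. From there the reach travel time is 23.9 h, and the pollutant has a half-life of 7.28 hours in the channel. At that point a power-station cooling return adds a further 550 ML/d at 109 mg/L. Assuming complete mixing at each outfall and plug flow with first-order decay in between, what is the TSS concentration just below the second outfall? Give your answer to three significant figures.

Conservation of mass: C = (11200·13.00 + 1510·190.0) / 12710 = 432500/12710 = 34.03 mg/L; combined flow 12710 ML/d.
Half-life 7.28 h → k = ln 2 / 7.28 = 0.09521 h⁻¹ = 2.285 d⁻¹.
First-order decay: C = 34.03·exp(−k·t) = 34.03·0.1027 = 3.496 mg/L.
Second outfall: C = (12710·3.496 + 550.0·109.0)/13260 = 7.872 mg/L.

7.87 mg/L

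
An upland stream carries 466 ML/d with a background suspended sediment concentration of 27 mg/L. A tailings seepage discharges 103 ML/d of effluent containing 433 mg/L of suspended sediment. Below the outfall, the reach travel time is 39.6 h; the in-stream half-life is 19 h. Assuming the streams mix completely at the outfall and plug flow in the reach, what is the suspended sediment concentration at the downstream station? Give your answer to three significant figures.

23.7 mg/L

Flow-weighted average: C = (466.0·27.00 + 103.0·433.0) / 569.0 = 57180/569.0 = 100.5 mg/L.
Half-life 19 h → k = ln 2 / 19 = 0.03648 h⁻¹ = 0.8756 d⁻¹.
Decay over the reach: 100.5·exp(−kt) = 100.5·0.2358 = 23.70 mg/L.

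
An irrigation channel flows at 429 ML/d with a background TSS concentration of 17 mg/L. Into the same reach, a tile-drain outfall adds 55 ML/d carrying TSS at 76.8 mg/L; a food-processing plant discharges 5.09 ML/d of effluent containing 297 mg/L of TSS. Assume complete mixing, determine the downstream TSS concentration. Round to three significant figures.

26.6 mg/L

Mixed concentration C = ΣQC/ΣQ = (429.0·17.00 + 55.00·76.80 + 5.090·297.0) / 489.1 = 13030/489.1 = 26.64 mg/L.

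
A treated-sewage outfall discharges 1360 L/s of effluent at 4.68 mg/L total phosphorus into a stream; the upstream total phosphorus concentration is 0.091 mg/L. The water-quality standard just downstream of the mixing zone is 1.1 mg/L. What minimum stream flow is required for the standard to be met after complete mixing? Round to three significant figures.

4830 L/s

Set C_mix = 1.1: (Q·0.09100 + 1360·4.680) / (Q + 1360) = 1.1
→ Q = 1360·(4.680 − 1.1)/(1.1 − 0.09100) = 4825 L/s.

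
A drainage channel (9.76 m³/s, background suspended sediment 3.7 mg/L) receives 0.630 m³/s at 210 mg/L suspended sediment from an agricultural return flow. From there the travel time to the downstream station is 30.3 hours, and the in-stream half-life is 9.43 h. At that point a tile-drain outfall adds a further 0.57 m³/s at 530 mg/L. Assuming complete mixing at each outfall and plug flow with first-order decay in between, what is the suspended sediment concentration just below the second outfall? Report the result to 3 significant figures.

29.2 mg/L

Conservation of mass: C = (9.760·3.700 + 0.6300·210.0) / 10.39 = 168.4/10.39 = 16.21 mg/L; combined flow 10.39 m³/s.
Half-life 9.43 h → k = ln 2 / 9.43 = 0.07350 h⁻¹ = 1.764 d⁻¹.
First-order decay: C = 16.21·exp(−k·t) = 16.21·0.1078 = 1.748 mg/L.
Second outfall: C = (10.39·1.748 + 0.5700·530.0)/10.96 = 29.22 mg/L.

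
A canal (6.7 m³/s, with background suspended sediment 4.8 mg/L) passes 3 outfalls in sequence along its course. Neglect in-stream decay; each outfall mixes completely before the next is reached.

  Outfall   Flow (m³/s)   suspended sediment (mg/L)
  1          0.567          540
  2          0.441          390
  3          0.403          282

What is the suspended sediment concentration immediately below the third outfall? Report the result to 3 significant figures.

After outfall 1: Q = 6.700 + 0.5670 = 7.267 m³/s; C = (6.700·4.800 + 0.5670·540.0)/7.267 = 46.56 mg/L.
After outfall 2: Q = 7.267 + 0.4410 = 7.708 m³/s; C = (7.267·46.56 + 0.4410·390.0)/7.708 = 66.21 mg/L.
After outfall 3: Q = 7.708 + 0.4030 = 8.111 m³/s; C = (7.708·66.21 + 0.4030·282.0)/8.111 = 76.93 mg/L.

76.9 mg/L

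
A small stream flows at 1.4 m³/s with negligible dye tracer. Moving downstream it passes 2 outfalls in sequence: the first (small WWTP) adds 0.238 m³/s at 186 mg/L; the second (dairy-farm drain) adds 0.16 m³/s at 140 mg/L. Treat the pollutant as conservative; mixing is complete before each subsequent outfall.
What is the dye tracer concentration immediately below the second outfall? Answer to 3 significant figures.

Below outfall 1: Q → 1.638 m³/s, C = (1.400·0 + 0.2380·186.0)/1.638 = 27.03 mg/L.
Below outfall 2: Q → 1.798 m³/s, C = (1.638·27.03 + 0.1600·140.0)/1.798 = 37.08 mg/L.

37.1 mg/L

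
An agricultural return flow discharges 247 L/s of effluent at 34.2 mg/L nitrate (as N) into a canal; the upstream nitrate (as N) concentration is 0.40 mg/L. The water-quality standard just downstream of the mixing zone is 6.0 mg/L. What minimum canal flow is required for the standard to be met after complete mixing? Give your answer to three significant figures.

1240 L/s

Set C_mix = 6.0: (Q·0.4000 + 247.0·34.20) / (Q + 247.0) = 6.0
→ Q = 247.0·(34.20 − 6.0)/(6.0 − 0.4000) = 1244 L/s.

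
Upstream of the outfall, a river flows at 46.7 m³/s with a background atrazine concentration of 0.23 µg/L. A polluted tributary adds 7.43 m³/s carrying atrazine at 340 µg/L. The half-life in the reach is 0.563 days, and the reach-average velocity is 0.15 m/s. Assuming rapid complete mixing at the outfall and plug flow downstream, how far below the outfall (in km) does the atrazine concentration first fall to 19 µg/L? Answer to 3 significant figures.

Mixed concentration C = ΣQC/ΣQ = (46.70·0.2300 + 7.430·340.0) / 54.13 = 2537/54.13 = 46.87 µg/L.
Half-life 0.563 d → k = ln 2 / 0.563 = 1.231 d⁻¹.
Set 46.87·exp(−k·t) = 19 → t = ln(46.87/19)/k = 63360 s = 17.60 h.
Distance = v·t = 0.15·63360 = 9504 m = 9.504 km.

9.50 km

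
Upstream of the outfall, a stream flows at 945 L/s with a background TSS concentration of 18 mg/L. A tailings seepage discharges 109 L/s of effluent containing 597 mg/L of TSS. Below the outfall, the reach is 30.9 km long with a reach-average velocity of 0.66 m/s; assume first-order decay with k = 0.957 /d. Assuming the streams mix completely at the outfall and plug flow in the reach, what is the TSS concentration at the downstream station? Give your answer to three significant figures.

Conservation of mass: C = (945.0·18.00 + 109.0·597.0) / 1054 = 82080/1054 = 77.88 mg/L.
Travel time t = 30.9·1000 / 0.66 = 46820 s = 13.01 h.
First-order decay: C = 77.88·exp(−k·t) = 77.88·0.5954 = 46.37 mg/L.

46.4 mg/L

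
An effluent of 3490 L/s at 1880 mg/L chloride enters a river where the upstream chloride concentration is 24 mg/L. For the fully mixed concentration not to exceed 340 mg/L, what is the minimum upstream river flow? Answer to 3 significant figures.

17000 L/s

Set C_mix = 340: (Q·24.00 + 3490·1880) / (Q + 3490) = 340
→ Q = 3490·(1880 − 340)/(340 − 24.00) = 17010 L/s.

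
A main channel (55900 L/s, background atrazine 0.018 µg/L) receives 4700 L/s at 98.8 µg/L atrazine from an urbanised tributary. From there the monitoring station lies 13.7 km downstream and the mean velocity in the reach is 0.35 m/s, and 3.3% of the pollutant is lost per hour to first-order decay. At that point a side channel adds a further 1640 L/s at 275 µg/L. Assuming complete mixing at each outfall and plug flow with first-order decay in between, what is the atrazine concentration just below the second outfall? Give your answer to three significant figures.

Flow-weighted average: C = (55900·0.01800 + 4700·98.80) / 60600 = 465400/60600 = 7.679 µg/L; combined flow 60600 L/s.
Travel time t = 13.7·1000 / 0.35 = 39140 s = 10.87 h.
3.3%/h lost → k = −ln(1 − 0.033) = 0.03356 h⁻¹.
After decay, C = 7.679 × e^(−kt) = 7.679 × 0.6943 = 5.332 µg/L.
At the second outfall, C = (60600·5.332 + 1640·275.0) / (60600 + 1640) = 12.44 µg/L.

12.4 µg/L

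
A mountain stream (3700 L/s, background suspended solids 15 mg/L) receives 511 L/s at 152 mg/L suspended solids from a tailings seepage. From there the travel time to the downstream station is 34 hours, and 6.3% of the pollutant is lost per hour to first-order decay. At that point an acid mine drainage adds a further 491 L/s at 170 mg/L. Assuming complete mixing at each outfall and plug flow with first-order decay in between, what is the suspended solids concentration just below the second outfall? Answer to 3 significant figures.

20.9 mg/L

Flow-weighted average: C = (3700·15.00 + 511.0·152.0) / 4211 = 133200/4211 = 31.62 mg/L; combined flow 4211 L/s.
6.3%/h lost → k = −ln(1 − 0.063) = 0.06507 h⁻¹.
First-order decay: C = 31.62·exp(−k·t) = 31.62·0.1094 = 3.461 mg/L.
At the second outfall, C = (4211·3.461 + 491.0·170.0) / (4211 + 491.0) = 20.85 mg/L.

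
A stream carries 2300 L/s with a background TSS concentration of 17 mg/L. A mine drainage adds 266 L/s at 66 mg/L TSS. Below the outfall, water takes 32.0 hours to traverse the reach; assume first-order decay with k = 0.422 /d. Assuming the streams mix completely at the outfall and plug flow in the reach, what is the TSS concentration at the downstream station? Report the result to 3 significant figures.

Conservation of mass: C = (2300·17.00 + 266.0·66.00) / 2566 = 56660/2566 = 22.08 mg/L.
Decay over the reach: 22.08·exp(−kt) = 22.08·0.5697 = 12.58 mg/L.

12.6 mg/L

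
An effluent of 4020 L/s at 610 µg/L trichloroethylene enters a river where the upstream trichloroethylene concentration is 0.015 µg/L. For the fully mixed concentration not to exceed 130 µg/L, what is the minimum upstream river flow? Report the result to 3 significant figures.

Set C_mix = 130: (Q·0.01500 + 4020·610.0) / (Q + 4020) = 130
→ Q = 4020·(610.0 − 130)/(130 − 0.01500) = 14840 L/s.

14800 L/s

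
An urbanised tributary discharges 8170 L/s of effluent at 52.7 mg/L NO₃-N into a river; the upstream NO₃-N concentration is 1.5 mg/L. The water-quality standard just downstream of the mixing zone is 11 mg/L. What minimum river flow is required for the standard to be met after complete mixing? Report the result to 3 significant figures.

Set C_mix = 11: (Q·1.500 + 8170·52.70) / (Q + 8170) = 11
→ Q = 8170·(52.70 − 11)/(11 − 1.500) = 35860 L/s.

35900 L/s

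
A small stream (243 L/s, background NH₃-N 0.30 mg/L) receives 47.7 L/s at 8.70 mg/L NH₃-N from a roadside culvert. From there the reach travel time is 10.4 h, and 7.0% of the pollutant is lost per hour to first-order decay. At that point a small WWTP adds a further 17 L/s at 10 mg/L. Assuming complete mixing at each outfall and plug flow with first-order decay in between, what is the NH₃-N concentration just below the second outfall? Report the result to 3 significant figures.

Mass balance: C = (243.0·0.3000 + 47.70·8.700) / 290.7 = 487.9/290.7 = 1.678 mg/L; combined flow 290.7 L/s.
7.0%/h lost → k = −ln(1 − 0.07) = 0.07257 h⁻¹.
After decay, C = 1.678 × e^(−kt) = 1.678 × 0.4701 = 0.7890 mg/L.
At the second outfall, C = (290.7·0.7890 + 17.00·10.00) / (290.7 + 17.00) = 1.298 mg/L.

1.30 mg/L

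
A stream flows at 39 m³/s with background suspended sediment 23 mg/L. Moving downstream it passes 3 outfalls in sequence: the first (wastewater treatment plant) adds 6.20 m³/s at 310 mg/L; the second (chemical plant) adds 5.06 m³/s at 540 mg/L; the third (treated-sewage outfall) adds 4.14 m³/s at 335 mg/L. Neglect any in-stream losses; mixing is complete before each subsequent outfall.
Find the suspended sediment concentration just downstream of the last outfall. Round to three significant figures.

Outfall 1: combined Q = 45.20 m³/s; C = (39.00·23.00 + 6.200·310.0)/45.20 = 62.37 mg/L.
Outfall 2: combined Q = 50.26 m³/s; C = (45.20·62.37 + 5.060·540.0)/50.26 = 110.5 mg/L.
Outfall 3: combined Q = 54.40 m³/s; C = (50.26·110.5 + 4.140·335.0)/54.40 = 127.5 mg/L.

128 mg/L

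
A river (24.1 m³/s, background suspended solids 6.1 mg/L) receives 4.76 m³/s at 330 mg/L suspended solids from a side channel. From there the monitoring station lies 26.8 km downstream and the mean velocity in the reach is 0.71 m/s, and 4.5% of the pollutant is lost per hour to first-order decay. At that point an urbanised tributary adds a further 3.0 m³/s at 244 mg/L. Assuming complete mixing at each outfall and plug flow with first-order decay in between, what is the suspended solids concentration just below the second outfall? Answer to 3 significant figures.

Mass balance: C = (24.10·6.100 + 4.760·330.0) / 28.86 = 1718/28.86 = 59.52 mg/L; combined flow 28.86 m³/s.
Travel time t = 26.8·1000 / 0.71 = 37750 s = 10.49 h.
4.5%/h lost → k = −ln(1 − 0.045) = 0.04604 h⁻¹.
First-order decay: C = 59.52·exp(−k·t) = 59.52·0.6171 = 36.73 mg/L.
Second outfall: C = (28.86·36.73 + 3.000·244.0)/31.86 = 56.25 mg/L.

56.2 mg/L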